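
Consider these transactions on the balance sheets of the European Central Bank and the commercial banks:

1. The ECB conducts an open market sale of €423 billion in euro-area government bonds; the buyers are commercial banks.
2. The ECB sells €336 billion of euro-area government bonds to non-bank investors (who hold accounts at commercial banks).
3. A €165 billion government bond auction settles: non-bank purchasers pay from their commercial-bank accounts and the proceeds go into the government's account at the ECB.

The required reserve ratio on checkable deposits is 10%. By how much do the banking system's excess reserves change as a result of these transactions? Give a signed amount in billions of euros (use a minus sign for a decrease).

OMO sale (to banks) €423 billion: reserves −€423B, deposits 0.
Asset sale (to non-banks) €336 billion: reserves −€336B, deposits −€336B.
Government account inflow €165 billion: reserves −€165B, deposits −€165B.
Totals: Δreserves = −€924B, Δdeposits = −€501B.
Δrequired reserves = 10% × −€501B = −€50.1B.
Δexcess reserves = Δreserves − Δrequired = −€924B − (−€50.1B) = -€873.9 billion.

-€873.9 billion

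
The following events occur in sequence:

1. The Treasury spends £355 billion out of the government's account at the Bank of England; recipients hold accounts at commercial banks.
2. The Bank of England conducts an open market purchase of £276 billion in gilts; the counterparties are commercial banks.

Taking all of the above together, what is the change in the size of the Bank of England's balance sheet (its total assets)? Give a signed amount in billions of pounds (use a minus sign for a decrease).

+£276 billion

Government spending £355 billion: only the composition of liabilities changes → 0.
OMO purchase (from banks) £276 billion: a Bank of England asset is acquired → +£276B.
Net: 0 + 276 = +£276 billion.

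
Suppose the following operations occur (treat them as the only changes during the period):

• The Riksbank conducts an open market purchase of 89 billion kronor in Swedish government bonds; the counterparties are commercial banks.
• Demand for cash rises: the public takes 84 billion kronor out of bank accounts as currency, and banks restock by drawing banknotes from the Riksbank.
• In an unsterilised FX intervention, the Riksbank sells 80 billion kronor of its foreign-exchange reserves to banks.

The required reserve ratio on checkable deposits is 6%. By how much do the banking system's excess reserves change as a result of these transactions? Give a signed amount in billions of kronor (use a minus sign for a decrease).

-69.96 billion

OMO purchase (from banks) 89 billion kronor: reserves +89B, deposits 0.
Currency withdrawal 84 billion kronor: reserves −84B, deposits −84B.
FX sale 80 billion kronor: reserves −80B, deposits 0.
Totals: Δreserves = −75B, Δdeposits = −84B.
Δrequired reserves = 6% × −84B = −5.04B.
Δexcess reserves = Δreserves − Δrequired = −75B − (−5.04B) = -69.96 billion.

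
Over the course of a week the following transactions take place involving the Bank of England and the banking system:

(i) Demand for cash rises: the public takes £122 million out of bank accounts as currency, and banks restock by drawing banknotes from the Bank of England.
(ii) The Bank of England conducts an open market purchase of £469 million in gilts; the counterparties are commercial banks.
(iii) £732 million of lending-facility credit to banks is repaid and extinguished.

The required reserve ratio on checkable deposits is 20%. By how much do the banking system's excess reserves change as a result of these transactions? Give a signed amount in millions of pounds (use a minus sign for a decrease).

-£360.6 million

Currency withdrawal £122 million: reserves −£122M, deposits −£122M.
OMO purchase (from banks) £469 million: reserves +£469M, deposits 0.
Discount-window repayment £732 million: reserves −£732M, deposits 0.
Totals: Δreserves = −£385M, Δdeposits = −£122M.
Δrequired reserves = 20% × −£122M = −£24.4M.
Δexcess reserves = Δreserves − Δrequired = −£385M − (−£24.4M) = -£360.6 million.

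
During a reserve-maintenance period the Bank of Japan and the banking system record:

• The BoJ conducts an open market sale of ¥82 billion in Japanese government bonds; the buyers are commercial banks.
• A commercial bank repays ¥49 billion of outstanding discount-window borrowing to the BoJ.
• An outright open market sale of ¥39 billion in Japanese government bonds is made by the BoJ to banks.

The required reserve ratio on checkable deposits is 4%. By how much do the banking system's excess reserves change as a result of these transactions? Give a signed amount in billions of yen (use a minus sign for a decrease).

-¥170 billion

OMO sale (to banks) ¥82 billion: reserves −¥82B, deposits 0.
Discount-window repayment ¥49 billion: reserves −¥49B, deposits 0.
OMO sale (to banks) ¥39 billion: reserves −¥39B, deposits 0.
Totals: Δreserves = −¥170B, Δdeposits = 0.
Δrequired reserves = 4% × 0 = 0.
Δexcess reserves = Δreserves − Δrequired = −¥170B − (0) = -¥170 billion.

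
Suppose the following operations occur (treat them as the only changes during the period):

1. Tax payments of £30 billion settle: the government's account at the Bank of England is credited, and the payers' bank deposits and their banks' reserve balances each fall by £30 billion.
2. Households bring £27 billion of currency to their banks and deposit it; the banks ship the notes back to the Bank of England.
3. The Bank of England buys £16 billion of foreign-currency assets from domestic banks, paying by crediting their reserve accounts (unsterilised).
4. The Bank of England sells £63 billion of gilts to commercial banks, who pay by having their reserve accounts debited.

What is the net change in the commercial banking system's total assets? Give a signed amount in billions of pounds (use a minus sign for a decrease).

Government account inflow £30 billion: bank balance sheets shrink → −£30B.
Currency deposit £27 billion: bank balance sheets expand → +£27B.
FX purchase £16 billion: just an asset swap on bank balance sheets → 0.
OMO sale (to banks) £63 billion: just an asset swap on bank balance sheets → 0.
Net: −30 + 27 + 0 + 0 = -£3 billion.

-£3 billion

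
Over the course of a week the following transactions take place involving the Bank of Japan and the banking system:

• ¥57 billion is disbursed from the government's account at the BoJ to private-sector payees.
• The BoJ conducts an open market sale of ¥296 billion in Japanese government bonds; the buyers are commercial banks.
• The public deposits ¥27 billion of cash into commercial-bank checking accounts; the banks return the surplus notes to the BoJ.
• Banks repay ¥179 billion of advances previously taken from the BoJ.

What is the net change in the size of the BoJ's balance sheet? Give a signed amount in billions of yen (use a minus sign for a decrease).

BoJ balance sheet:
  Assets:      Securities −¥296B, Loans to banks −¥179B
  Liabilities: Bank reserves −¥391B, Currency in circulation −¥27B, Government deposits −¥57B
Commercial banking system:
  Assets:      Reserves at CB −¥391B, Securities +¥296B
  Liabilities: Checkable deposits +¥84B, Borrowings from CB −¥179B
Change in total BoJ assets = -¥475 billion.

-¥475 billion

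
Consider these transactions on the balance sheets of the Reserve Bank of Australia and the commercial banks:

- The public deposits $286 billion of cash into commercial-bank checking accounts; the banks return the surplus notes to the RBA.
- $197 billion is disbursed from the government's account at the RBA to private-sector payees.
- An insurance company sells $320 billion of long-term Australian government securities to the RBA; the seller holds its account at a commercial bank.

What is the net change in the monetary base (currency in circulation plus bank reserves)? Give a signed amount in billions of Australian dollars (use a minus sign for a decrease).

+$517 billion

RBA balance sheet:
  Assets:      Securities +$320B
  Liabilities: Bank reserves +$803B, Currency in circulation −$286B, Government deposits −$197B
Monetary base = currency + reserves: −$286B + (+$803B) = +$517 billion.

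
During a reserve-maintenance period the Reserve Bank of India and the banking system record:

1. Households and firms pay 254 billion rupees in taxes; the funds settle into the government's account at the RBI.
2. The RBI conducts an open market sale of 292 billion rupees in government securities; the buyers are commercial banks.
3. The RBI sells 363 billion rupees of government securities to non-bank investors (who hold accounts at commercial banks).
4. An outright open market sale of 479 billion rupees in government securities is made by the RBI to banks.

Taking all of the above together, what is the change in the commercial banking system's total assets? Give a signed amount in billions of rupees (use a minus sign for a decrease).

-617 billion

RBI balance sheet:
  Assets:      Securities −1134B
  Liabilities: Bank reserves −1388B, Government deposits +254B
Commercial banking system:
  Assets:      Reserves at CB −1388B, Securities +771B
  Liabilities: Checkable deposits −617B
Change in total bank assets = -617 billion.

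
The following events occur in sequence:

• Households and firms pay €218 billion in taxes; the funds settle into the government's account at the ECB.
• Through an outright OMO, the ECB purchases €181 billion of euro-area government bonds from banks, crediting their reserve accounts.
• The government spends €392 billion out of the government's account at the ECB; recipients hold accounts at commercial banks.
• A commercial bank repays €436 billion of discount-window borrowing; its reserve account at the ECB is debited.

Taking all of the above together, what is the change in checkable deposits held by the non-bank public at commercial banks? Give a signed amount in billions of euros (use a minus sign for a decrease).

Government account inflow €218 billion: non-bank counterparties' bank balances fall → −€218B.
OMO purchase (from banks) €181 billion: the counterparty is a bank, so public deposits are unchanged → 0.
Government spending €392 billion: non-bank counterparties' bank balances rise → +€392B.
Discount-window repayment €436 billion: the counterparty is a bank, so public deposits are unchanged → 0.
Net: −218 + 0 + 392 + 0 = +€174 billion.

+€174 billion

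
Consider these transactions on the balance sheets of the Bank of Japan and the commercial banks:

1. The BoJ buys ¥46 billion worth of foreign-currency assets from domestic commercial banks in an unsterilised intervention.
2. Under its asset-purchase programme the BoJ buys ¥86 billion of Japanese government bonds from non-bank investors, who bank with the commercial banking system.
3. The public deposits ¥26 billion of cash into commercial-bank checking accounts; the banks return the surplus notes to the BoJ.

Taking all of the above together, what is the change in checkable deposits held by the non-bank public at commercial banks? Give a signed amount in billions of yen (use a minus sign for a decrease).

+¥112 billion

FX purchase ¥46 billion: the counterparty is a bank, so public deposits are unchanged → 0.
Asset purchase (from non-banks) ¥86 billion: non-bank counterparties' bank balances rise → +¥86B.
Currency deposit ¥26 billion: non-bank counterparties' bank balances rise → +¥26B.
Net: 0 + 86 + 26 = +¥112 billion.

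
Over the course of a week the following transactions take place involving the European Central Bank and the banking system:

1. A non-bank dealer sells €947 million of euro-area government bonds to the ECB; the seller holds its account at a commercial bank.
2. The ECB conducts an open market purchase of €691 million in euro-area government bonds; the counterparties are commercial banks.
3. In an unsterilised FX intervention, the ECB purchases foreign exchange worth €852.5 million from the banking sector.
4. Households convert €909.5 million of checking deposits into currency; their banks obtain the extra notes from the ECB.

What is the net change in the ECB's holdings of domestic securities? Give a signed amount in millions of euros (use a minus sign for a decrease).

Asset purchase (from non-banks) €947 million: securities added to the ECB's portfolio → +€947M.
OMO purchase (from banks) €691 million: securities added to the ECB's portfolio → +€691M.
FX purchase €852.5 million: the ECB's securities portfolio is untouched → 0.
Currency withdrawal €909.5 million: the ECB's securities portfolio is untouched → 0.
Net: 947 + 691 + 0 + 0 = +€1638 million.

+€1638 million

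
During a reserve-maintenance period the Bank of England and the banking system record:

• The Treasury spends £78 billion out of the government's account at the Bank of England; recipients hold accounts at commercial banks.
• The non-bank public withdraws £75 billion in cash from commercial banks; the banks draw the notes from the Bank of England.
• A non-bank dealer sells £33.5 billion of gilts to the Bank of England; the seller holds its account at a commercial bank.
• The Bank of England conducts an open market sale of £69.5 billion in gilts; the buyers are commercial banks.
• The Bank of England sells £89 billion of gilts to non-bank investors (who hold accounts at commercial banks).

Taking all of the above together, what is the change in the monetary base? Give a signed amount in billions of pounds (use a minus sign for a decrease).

-£47 billion

Government spending £78 billion: a non-base liability converts back to reserves → +£78B.
Currency withdrawal £75 billion: just a shift between currency and reserves — both are base money → 0.
Asset purchase (from non-banks) £33.5 billion: Bank of England balance sheet expands → +£33.5B.
OMO sale (to banks) £69.5 billion: Bank of England balance sheet contracts → −£69.5B.
Asset sale (to non-banks) £89 billion: Bank of England balance sheet contracts → −£89B.
Net: 78 + 0 + 33.5 − 69.5 − 89 = -£47 billion.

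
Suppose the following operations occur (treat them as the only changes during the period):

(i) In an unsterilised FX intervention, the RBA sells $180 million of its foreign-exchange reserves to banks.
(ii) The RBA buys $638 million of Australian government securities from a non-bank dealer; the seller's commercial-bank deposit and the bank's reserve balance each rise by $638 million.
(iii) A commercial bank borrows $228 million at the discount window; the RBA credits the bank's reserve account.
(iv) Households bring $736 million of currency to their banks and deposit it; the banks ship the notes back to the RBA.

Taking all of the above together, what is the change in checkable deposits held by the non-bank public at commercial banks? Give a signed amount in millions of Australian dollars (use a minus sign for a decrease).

FX sale $180 million: the counterparty is a bank, so public deposits are unchanged → 0.
Asset purchase (from non-banks) $638 million: non-bank counterparties' bank balances rise → +$638M.
Discount-window loan $228 million: the counterparty is a bank, so public deposits are unchanged → 0.
Currency deposit $736 million: non-bank counterparties' bank balances rise → +$736M.
Net: 0 + 638 + 0 + 736 = +$1374 million.

+$1374 million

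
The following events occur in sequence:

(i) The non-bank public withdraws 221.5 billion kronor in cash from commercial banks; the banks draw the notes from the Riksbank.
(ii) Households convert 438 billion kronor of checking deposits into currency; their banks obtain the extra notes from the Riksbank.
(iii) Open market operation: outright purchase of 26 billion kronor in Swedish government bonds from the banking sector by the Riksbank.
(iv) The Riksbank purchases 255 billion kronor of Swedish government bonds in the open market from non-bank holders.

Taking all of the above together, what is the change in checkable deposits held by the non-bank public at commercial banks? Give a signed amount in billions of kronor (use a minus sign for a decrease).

Currency withdrawal 221.5 billion kronor: non-bank counterparties' bank balances fall → −221.5B.
Currency withdrawal 438 billion kronor: non-bank counterparties' bank balances fall → −438B.
OMO purchase (from banks) 26 billion kronor: the counterparty is a bank, so public deposits are unchanged → 0.
Asset purchase (from non-banks) 255 billion kronor: non-bank counterparties' bank balances rise → +255B.
Net: −221.5 − 438 + 0 + 255 = -404.5 billion.

-404.5 billion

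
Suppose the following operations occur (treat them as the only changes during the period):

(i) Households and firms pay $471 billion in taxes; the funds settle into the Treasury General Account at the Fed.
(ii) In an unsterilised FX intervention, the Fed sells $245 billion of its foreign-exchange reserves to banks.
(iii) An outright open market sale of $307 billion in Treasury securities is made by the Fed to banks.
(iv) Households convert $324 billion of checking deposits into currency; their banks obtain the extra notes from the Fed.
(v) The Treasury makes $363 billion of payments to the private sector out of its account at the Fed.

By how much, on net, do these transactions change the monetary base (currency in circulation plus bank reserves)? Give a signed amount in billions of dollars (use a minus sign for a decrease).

Fed balance sheet:
  Assets:      Securities −$307B, Foreign assets −$245B
  Liabilities: Bank reserves −$984B, Currency in circulation +$324B, Government deposits +$108B
Commercial banking system:
  Assets:      Reserves at CB −$984B, Securities +$307B, Foreign assets +$245B
  Liabilities: Checkable deposits −$432B
Monetary base = currency + reserves: +$324B + (−$984B) = -$660 billion.

-$660 billion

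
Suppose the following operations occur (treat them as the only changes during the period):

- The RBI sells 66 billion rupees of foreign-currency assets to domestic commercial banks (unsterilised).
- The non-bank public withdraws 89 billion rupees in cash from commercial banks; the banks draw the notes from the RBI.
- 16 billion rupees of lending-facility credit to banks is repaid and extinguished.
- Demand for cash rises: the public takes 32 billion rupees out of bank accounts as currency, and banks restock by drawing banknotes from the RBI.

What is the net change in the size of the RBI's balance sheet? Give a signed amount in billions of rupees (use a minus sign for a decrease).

RBI balance sheet:
  Assets:      Loans to banks −16B, Foreign assets −66B
  Liabilities: Bank reserves −203B, Currency in circulation +121B
Commercial banking system:
  Assets:      Reserves at CB −203B, Foreign assets +66B
  Liabilities: Checkable deposits −121B, Borrowings from CB −16B
Change in total RBI assets = -82 billion.

-82 billion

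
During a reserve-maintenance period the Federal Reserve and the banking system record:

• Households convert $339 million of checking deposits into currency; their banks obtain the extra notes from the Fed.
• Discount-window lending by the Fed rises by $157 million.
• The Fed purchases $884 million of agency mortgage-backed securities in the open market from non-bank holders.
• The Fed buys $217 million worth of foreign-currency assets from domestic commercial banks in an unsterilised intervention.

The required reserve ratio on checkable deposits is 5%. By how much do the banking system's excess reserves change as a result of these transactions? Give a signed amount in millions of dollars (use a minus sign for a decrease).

Currency withdrawal $339 million: reserves −$339M, deposits −$339M.
Discount-window loan $157 million: reserves +$157M, deposits 0.
Asset purchase (from non-banks) $884 million: reserves +$884M, deposits +$884M.
FX purchase $217 million: reserves +$217M, deposits 0.
Totals: Δreserves = +$919M, Δdeposits = +$545M.
Δrequired reserves = 5% × +$545M = +$27.25M.
Δexcess reserves = Δreserves − Δrequired = +$919M − (+$27.25M) = +$891.75 million.

+$891.75 million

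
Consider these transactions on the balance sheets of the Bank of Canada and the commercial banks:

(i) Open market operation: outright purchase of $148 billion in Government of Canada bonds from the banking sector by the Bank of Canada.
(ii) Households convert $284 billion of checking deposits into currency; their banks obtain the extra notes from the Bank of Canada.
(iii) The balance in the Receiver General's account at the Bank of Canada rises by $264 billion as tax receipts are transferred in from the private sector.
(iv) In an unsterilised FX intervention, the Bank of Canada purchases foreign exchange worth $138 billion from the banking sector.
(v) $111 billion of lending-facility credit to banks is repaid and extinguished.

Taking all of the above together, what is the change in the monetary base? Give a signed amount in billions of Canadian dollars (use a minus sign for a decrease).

-$89 billion

OMO purchase (from banks) $148 billion: Bank of Canada balance sheet expands → +$148B.
Currency withdrawal $284 billion: just a shift between currency and reserves — both are base money → 0.
Government account inflow $264 billion: reserves shift to a non-base liability → −$264B.
FX purchase $138 billion: Bank of Canada balance sheet expands → +$138B.
Discount-window repayment $111 billion: Bank of Canada balance sheet contracts → −$111B.
Net: 148 + 0 − 264 + 138 − 111 = -$89 billion.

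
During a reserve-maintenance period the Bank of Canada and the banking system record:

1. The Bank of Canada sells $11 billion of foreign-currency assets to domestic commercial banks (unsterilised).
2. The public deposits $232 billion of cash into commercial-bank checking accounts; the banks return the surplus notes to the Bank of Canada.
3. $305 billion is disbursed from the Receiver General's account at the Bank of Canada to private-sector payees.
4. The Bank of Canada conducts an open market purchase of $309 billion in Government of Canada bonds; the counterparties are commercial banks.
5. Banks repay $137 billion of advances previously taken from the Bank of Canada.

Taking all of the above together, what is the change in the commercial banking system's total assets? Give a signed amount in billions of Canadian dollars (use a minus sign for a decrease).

FX sale $11 billion: just an asset swap on bank balance sheets → 0.
Currency deposit $232 billion: bank balance sheets expand → +$232B.
Government spending $305 billion: bank balance sheets expand → +$305B.
OMO purchase (from banks) $309 billion: just an asset swap on bank balance sheets → 0.
Discount-window repayment $137 billion: bank balance sheets shrink → −$137B.
Net: 0 + 232 + 305 + 0 − 137 = +$400 billion.

+$400 billion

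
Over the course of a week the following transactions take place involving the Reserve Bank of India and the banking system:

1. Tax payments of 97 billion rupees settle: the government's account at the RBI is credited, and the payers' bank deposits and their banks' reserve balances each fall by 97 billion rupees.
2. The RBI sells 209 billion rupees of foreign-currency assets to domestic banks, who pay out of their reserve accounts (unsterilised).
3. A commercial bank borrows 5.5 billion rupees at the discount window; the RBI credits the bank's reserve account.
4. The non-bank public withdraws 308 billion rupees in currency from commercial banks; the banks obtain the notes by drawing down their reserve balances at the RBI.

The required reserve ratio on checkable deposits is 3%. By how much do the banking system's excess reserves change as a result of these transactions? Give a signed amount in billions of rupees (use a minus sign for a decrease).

Government account inflow 97 billion rupees: reserves −97B, deposits −97B.
FX sale 209 billion rupees: reserves −209B, deposits 0.
Discount-window loan 5.5 billion rupees: reserves +5.5B, deposits 0.
Currency withdrawal 308 billion rupees: reserves −308B, deposits −308B.
Totals: Δreserves = −608.5B, Δdeposits = −405B.
Δrequired reserves = 3% × −405B = −12.15B.
Δexcess reserves = Δreserves − Δrequired = −608.5B − (−12.15B) = -596.35 billion.

-596.35 billion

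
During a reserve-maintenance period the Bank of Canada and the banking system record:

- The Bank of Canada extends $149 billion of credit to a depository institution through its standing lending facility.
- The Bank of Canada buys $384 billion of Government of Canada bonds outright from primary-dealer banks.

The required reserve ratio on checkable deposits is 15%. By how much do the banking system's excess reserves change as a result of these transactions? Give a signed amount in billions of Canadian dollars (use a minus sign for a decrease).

Discount-window loan $149 billion: reserves +$149B, deposits 0.
OMO purchase (from banks) $384 billion: reserves +$384B, deposits 0.
Totals: Δreserves = +$533B, Δdeposits = 0.
Δrequired reserves = 15% × 0 = 0.
Δexcess reserves = Δreserves − Δrequired = +$533B − (0) = +$533 billion.

+$533 billion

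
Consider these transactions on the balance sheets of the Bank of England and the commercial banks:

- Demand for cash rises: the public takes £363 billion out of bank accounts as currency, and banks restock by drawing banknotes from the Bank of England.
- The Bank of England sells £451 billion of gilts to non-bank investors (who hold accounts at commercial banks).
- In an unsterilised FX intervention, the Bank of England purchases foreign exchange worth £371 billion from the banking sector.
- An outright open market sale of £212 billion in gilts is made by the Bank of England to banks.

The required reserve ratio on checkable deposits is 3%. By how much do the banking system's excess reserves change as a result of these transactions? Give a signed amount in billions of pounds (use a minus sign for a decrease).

-£630.58 billion

Currency withdrawal £363 billion: reserves −£363B, deposits −£363B.
Asset sale (to non-banks) £451 billion: reserves −£451B, deposits −£451B.
FX purchase £371 billion: reserves +£371B, deposits 0.
OMO sale (to banks) £212 billion: reserves −£212B, deposits 0.
Totals: Δreserves = −£655B, Δdeposits = −£814B.
Δrequired reserves = 3% × −£814B = −£24.42B.
Δexcess reserves = Δreserves − Δrequired = −£655B − (−£24.42B) = -£630.58 billion.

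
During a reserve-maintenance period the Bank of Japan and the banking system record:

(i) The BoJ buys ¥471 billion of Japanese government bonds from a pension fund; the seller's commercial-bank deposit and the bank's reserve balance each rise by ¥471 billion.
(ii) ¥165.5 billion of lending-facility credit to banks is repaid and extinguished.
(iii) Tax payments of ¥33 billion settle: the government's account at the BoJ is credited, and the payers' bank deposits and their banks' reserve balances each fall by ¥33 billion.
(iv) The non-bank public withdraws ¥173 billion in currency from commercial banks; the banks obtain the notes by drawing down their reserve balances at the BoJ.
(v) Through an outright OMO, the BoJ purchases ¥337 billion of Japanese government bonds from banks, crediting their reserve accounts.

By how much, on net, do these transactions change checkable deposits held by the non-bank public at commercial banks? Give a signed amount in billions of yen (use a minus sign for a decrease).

+¥265 billion

BoJ balance sheet:
  Assets:      Securities +¥808B, Loans to banks −¥165.5B
  Liabilities: Bank reserves +¥436.5B, Currency in circulation +¥173B, Government deposits +¥33B
Commercial banking system:
  Assets:      Reserves at CB +¥436.5B, Securities −¥337B
  Liabilities: Checkable deposits +¥265B, Borrowings from CB −¥165.5B
So the change in checkable deposits held by the non-bank public at commercial banks is +¥265 billion.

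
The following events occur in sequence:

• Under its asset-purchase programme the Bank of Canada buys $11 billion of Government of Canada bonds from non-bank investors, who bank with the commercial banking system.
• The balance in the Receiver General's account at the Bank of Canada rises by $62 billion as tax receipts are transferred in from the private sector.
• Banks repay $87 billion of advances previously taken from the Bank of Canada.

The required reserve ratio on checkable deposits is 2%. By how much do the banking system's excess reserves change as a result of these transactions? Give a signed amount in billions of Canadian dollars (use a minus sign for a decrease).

Asset purchase (from non-banks) $11 billion: reserves +$11B, deposits +$11B.
Government account inflow $62 billion: reserves −$62B, deposits −$62B.
Discount-window repayment $87 billion: reserves −$87B, deposits 0.
Totals: Δreserves = −$138B, Δdeposits = −$51B.
Δrequired reserves = 2% × −$51B = −$1.02B.
Δexcess reserves = Δreserves − Δrequired = −$138B − (−$1.02B) = -$136.98 billion.

-$136.98 billion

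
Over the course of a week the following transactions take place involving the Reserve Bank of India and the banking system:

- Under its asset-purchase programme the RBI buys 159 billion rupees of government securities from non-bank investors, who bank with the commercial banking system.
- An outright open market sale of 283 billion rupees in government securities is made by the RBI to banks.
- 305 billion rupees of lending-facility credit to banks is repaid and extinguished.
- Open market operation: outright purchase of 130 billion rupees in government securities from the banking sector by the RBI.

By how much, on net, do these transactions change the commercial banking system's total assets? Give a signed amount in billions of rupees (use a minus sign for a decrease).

Asset purchase (from non-banks) 159 billion rupees: bank balance sheets expand → +159B.
OMO sale (to banks) 283 billion rupees: just an asset swap on bank balance sheets → 0.
Discount-window repayment 305 billion rupees: bank balance sheets shrink → −305B.
OMO purchase (from banks) 130 billion rupees: just an asset swap on bank balance sheets → 0.
Net: 159 + 0 − 305 + 0 = -146 billion.

-146 billion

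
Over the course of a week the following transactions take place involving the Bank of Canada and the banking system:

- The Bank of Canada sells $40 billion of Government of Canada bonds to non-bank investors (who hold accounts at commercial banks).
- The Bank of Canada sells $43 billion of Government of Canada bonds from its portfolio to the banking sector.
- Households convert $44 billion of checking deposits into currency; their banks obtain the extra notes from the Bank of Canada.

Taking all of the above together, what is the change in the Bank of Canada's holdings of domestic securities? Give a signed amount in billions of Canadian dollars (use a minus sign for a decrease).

Bank of Canada balance sheet:
  Assets:      Securities −$83B
  Liabilities: Bank reserves −$127B, Currency in circulation +$44B
Commercial banking system:
  Assets:      Reserves at CB −$127B, Securities +$43B
  Liabilities: Checkable deposits −$84B
So the change in the Bank of Canada's holdings of domestic securities is -$83 billion.

-$83 billion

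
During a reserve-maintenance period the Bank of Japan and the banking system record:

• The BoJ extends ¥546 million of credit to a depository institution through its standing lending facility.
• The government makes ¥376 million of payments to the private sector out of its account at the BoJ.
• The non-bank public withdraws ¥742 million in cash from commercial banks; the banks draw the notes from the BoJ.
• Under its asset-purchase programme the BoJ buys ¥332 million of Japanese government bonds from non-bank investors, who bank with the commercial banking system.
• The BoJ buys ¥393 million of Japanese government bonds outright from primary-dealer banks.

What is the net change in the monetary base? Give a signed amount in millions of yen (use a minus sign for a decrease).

Discount-window loan ¥546 million: BoJ balance sheet expands → +¥546M.
Government spending ¥376 million: a non-base liability converts back to reserves → +¥376M.
Currency withdrawal ¥742 million: just a shift between currency and reserves — both are base money → 0.
Asset purchase (from non-banks) ¥332 million: BoJ balance sheet expands → +¥332M.
OMO purchase (from banks) ¥393 million: BoJ balance sheet expands → +¥393M.
Net: 546 + 376 + 0 + 332 + 393 = +¥1647 million.

+¥1647 million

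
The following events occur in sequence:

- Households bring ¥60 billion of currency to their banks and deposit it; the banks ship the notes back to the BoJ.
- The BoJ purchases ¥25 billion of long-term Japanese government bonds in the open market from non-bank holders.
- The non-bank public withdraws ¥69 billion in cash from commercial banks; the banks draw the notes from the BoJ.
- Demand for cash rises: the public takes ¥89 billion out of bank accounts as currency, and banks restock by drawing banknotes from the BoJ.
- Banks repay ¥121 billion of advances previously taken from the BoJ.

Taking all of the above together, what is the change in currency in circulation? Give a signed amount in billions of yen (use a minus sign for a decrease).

+¥98 billion

BoJ balance sheet:
  Assets:      Securities +¥25B, Loans to banks −¥121B
  Liabilities: Bank reserves −¥194B, Currency in circulation +¥98B
Commercial banking system:
  Assets:      Reserves at CB −¥194B
  Liabilities: Checkable deposits −¥73B, Borrowings from CB −¥121B
So the change in currency in circulation is +¥98 billion.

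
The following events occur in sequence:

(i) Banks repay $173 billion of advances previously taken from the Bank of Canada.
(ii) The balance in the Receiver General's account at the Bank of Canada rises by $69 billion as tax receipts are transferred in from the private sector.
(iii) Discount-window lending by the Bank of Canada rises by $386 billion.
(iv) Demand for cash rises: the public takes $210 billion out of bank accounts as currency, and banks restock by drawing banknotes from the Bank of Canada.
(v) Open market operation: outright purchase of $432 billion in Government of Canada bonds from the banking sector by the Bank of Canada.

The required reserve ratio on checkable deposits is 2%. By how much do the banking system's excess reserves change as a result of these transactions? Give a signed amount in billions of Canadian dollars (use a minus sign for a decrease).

Discount-window repayment $173 billion: reserves −$173B, deposits 0.
Government account inflow $69 billion: reserves −$69B, deposits −$69B.
Discount-window loan $386 billion: reserves +$386B, deposits 0.
Currency withdrawal $210 billion: reserves −$210B, deposits −$210B.
OMO purchase (from banks) $432 billion: reserves +$432B, deposits 0.
Totals: Δreserves = +$366B, Δdeposits = −$279B.
Δrequired reserves = 2% × −$279B = −$5.58B.
Δexcess reserves = Δreserves − Δrequired = +$366B − (−$5.58B) = +$371.58 billion.

+$371.58 billion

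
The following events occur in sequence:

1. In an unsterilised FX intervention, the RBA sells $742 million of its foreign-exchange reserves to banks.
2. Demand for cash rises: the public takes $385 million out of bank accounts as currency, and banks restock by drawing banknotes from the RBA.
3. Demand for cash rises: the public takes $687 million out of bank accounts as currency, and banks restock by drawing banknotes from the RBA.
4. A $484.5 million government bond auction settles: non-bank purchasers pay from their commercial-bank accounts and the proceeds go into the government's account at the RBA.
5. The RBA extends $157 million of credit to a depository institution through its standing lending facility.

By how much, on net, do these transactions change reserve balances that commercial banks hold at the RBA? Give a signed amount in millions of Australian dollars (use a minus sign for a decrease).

-$2141.5 million

FX sale $742 million: the buying banks pay out of their reserve balances → −$742M.
Currency withdrawal $385 million: banks swap reserves for currency → −$385M.
Currency withdrawal $687 million: banks swap reserves for currency → −$687M.
Government account inflow $484.5 million: funds move from bank reserves into the government account → −$484.5M.
Discount-window loan $157 million: the loan is credited to the bank's reserve account → +$157M.
Net: −742 − 385 − 687 − 484.5 + 157 = -$2141.5 million.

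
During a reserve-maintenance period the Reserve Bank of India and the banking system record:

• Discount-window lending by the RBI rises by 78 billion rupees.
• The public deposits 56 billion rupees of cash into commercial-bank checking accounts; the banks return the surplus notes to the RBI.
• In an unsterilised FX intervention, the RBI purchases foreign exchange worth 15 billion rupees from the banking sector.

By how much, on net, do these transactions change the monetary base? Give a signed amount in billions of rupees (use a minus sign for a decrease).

Discount-window loan 78 billion rupees: RBI balance sheet expands → +78B.
Currency deposit 56 billion rupees: just a shift between currency and reserves — both are base money → 0.
FX purchase 15 billion rupees: RBI balance sheet expands → +15B.
Net: 78 + 0 + 15 = +93 billion.

+93 billion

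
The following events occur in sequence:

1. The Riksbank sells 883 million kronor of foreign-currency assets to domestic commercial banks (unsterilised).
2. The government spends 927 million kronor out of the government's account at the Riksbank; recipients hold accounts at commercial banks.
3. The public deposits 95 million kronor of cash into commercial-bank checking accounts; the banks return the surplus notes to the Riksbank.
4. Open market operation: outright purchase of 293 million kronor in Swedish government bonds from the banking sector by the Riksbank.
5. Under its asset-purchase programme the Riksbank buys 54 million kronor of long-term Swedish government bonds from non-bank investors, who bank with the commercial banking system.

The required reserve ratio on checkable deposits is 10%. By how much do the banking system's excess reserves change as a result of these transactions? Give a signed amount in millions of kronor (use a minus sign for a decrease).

FX sale 883 million kronor: reserves −883M, deposits 0.
Government spending 927 million kronor: reserves +927M, deposits +927M.
Currency deposit 95 million kronor: reserves +95M, deposits +95M.
OMO purchase (from banks) 293 million kronor: reserves +293M, deposits 0.
Asset purchase (from non-banks) 54 million kronor: reserves +54M, deposits +54M.
Totals: Δreserves = +486M, Δdeposits = +1076M.
Δrequired reserves = 10% × +1076M = +107.6M.
Δexcess reserves = Δreserves − Δrequired = +486M − (+107.6M) = +378.4 million.

+378.4 million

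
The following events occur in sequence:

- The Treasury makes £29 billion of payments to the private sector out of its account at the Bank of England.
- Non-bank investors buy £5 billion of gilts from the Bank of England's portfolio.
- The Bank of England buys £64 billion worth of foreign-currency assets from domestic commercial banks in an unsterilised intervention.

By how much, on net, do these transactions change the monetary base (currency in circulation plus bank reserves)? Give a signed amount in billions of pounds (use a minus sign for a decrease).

+£88 billion

Bank of England balance sheet:
  Assets:      Securities −£5B, Foreign assets +£64B
  Liabilities: Bank reserves +£88B, Government deposits −£29B
Commercial banking system:
  Assets:      Reserves at CB +£88B, Foreign assets −£64B
  Liabilities: Checkable deposits +£24B
Monetary base = currency + reserves: 0 + (+£88B) = +£88 billion.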